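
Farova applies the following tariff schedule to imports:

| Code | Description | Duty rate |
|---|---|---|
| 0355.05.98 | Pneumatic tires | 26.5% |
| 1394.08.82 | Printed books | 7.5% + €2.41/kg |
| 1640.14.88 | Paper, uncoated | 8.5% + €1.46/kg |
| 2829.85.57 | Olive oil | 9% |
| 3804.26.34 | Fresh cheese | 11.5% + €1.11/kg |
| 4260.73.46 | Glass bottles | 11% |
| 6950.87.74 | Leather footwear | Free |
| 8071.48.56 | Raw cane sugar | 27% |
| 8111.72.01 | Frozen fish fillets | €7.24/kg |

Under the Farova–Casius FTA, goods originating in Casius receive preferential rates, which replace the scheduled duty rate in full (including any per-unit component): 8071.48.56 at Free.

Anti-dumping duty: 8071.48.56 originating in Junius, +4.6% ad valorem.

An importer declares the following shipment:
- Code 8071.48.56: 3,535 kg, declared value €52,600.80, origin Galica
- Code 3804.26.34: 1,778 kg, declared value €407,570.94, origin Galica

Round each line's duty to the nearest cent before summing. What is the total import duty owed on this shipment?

Line 1 (8071.48.56, Galica, 3,535 kg, €52,600.80):
Base rate for 8071.48.56 is 27%.
8071.48.56 has an FTA preferential rate, but origin Galica is not Casius; base rate stands.
The additional-duty order on 8071.48.56 targets Junius, not Galica; it does not apply.
Duty = €52,600.80 × 27% = €14,202.22.
Line 2 (3804.26.34, Galica, 1,778 kg, €407,570.94):
Base rate for 3804.26.34 is 11.5% + €1.11/kg.
Duty = €407,570.94 × 11.5% + 1,778 × €1.11 = €48,844.24.
Total = €14,202.22 + €48,844.24 = €63,046.46.

€63,046.46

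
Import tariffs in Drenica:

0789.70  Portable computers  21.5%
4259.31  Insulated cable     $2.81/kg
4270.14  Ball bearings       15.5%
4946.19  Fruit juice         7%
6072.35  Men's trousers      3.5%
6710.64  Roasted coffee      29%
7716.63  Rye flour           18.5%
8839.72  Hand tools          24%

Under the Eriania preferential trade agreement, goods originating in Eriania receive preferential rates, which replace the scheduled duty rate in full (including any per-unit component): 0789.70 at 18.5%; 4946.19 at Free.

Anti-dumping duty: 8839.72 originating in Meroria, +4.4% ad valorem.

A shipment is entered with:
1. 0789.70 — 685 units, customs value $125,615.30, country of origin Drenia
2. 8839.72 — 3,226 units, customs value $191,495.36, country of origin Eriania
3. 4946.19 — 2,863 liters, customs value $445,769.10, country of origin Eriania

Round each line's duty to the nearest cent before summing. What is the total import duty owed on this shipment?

$72,966.18

Line 1 (0789.70, Drenia, 685 units, $125,615.30):
Base rate for 0789.70 is 21.5%.
0789.70 has an FTA preferential rate, but origin Drenia is not Eriania; base rate stands.
Duty = $125,615.30 × 21.5% = $27,007.29.
Line 2 (8839.72, Eriania, 3,226 units, $191,495.36):
Base rate for 8839.72 is 24%.
Origin Eriania is the FTA partner but 8839.72 is not on the preference list; base rate stands.
The additional-duty order on 8839.72 targets Meroria, not Eriania; it does not apply.
Duty = $191,495.36 × 24% = $45,958.89.
Line 3 (4946.19, Eriania, 2,863 liters, $445,769.10):
Base rate for 4946.19 is 7%.
Origin Eriania qualifies under the Drenica–Eriania agreement and 4946.19 is covered: preferential rate Free applies instead.
Duty = $445,769.10 × 0% = $0.00.
Total = $27,007.29 + $45,958.89 + $0.00 = $72,966.18.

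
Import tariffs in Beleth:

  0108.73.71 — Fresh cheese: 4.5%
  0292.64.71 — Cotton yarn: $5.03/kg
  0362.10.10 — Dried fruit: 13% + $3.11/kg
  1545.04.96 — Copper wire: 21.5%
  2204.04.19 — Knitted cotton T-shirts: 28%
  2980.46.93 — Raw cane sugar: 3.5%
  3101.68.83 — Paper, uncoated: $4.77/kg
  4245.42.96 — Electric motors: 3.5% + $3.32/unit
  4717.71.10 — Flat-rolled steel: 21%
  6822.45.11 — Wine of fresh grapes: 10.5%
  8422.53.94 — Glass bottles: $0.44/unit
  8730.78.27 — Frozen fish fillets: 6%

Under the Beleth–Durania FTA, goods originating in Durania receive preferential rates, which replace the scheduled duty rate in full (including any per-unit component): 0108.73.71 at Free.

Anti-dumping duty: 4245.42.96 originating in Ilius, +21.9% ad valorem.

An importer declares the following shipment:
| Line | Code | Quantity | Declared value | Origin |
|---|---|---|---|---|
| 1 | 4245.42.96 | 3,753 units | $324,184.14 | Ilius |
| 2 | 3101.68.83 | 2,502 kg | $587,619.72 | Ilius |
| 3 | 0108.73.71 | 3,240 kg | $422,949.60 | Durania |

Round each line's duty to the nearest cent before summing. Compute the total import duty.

$106,737.27

Line 1 (4245.42.96, Ilius, 3,753 units, $324,184.14):
Base rate for 4245.42.96 is 3.5% + $3.32/unit.
Additional duty on 4245.42.96 from Ilius: +21.9%. Applied ad valorem rate: 3.5% + 21.9% = 25.4%.
Duty = $324,184.14 × 25.4% + 3,753 × $3.32 = $94,802.73.
Line 2 (3101.68.83, Ilius, 2,502 kg, $587,619.72):
Base rate for 3101.68.83 is $4.77/kg.
Duty = 2,502 × $4.77 = $11,934.54.
Line 3 (0108.73.71, Durania, 3,240 kg, $422,949.60):
Base rate for 0108.73.71 is 4.5%.
Origin Durania qualifies under the Beleth–Durania agreement and 0108.73.71 is covered: preferential rate Free applies instead.
Duty = $422,949.60 × 0% = $0.00.
Total = $94,802.73 + $11,934.54 + $0.00 = $106,737.27.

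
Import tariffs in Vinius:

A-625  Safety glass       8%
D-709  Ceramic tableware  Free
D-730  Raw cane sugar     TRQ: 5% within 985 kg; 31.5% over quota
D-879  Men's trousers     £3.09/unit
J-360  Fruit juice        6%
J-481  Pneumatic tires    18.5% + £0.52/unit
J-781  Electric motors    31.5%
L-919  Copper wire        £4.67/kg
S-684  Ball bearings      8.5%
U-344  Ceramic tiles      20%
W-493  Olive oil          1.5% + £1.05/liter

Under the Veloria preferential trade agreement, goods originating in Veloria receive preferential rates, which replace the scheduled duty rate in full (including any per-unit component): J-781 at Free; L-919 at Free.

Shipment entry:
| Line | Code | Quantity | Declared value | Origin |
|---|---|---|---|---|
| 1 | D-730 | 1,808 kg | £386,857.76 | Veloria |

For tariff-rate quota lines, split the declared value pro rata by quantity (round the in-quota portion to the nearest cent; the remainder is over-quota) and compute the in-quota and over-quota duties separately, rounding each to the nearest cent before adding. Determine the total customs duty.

£66,008.67

Line 1 (D-730, Veloria, 1,808 kg, £386,857.76):
Code D-730 is under a tariff-rate quota (threshold 985 kg). In-quota: 985 kg at 5%; over-quota: 823 kg at 31.5%.
Pro-rata value split: in-quota = £386,857.76 × 985/1,808 = £210,760.45; over-quota = £386,857.76 − £210,760.45 = £176,097.31.
In-quota duty = £210,760.45 × 5% = £10,538.02. Over-quota duty = £176,097.31 × 31.5% = £55,470.65.
Line duty = £10,538.02 + £55,470.65 = £66,008.67.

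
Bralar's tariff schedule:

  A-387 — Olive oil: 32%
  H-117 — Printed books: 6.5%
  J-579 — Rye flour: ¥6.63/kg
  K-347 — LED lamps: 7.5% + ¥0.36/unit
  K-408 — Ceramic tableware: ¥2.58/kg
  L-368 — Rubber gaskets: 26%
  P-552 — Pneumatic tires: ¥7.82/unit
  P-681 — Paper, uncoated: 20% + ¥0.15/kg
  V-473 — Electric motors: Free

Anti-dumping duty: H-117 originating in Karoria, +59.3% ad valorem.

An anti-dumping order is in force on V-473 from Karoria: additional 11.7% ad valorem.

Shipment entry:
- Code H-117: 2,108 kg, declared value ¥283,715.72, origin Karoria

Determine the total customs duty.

Line 1 (H-117, Karoria, 2,108 kg, ¥283,715.72):
Base rate for H-117 is 6.5%.
Additional duty on H-117 from Karoria: +59.3%. Applied ad valorem rate: 6.5% + 59.3% = 65.8%.
Duty = ¥283,715.72 × 65.8% = ¥186,684.94.

¥186,684.94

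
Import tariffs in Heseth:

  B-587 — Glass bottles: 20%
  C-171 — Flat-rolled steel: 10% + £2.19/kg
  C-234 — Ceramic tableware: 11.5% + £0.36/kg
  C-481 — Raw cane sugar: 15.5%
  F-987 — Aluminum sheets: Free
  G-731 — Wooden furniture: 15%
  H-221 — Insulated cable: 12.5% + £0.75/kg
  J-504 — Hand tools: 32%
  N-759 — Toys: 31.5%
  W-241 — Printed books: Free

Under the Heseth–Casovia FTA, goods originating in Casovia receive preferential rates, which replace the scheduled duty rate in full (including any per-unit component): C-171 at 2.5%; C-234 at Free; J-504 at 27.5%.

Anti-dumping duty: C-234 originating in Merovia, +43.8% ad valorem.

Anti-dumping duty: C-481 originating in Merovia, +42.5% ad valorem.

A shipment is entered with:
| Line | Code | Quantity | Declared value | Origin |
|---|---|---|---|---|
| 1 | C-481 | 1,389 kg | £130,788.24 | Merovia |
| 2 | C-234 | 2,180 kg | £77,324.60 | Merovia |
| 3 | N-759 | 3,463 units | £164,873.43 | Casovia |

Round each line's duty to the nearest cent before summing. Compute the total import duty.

Line 1 (C-481, Merovia, 1,389 kg, £130,788.24):
Base rate for C-481 is 15.5%.
Additional duty on C-481 from Merovia: +42.5%. Applied ad valorem rate: 15.5% + 42.5% = 58%.
Duty = £130,788.24 × 58% = £75,857.18.
Line 2 (C-234, Merovia, 2,180 kg, £77,324.60):
Base rate for C-234 is 11.5% + £0.36/kg.
C-234 has an FTA preferential rate, but origin Merovia is not Casovia; base rate stands.
Additional duty on C-234 from Merovia: +43.8%. Applied ad valorem rate: 11.5% + 43.8% = 55.3%.
Duty = £77,324.60 × 55.3% + 2,180 × £0.36 = £43,545.30.
Line 3 (N-759, Casovia, 3,463 units, £164,873.43):
Base rate for N-759 is 31.5%.
Origin Casovia is the FTA partner but N-759 is not on the preference list; base rate stands.
Duty = £164,873.43 × 31.5% = £51,935.13.
Total = £75,857.18 + £43,545.30 + £51,935.13 = £171,337.61.

£171,337.61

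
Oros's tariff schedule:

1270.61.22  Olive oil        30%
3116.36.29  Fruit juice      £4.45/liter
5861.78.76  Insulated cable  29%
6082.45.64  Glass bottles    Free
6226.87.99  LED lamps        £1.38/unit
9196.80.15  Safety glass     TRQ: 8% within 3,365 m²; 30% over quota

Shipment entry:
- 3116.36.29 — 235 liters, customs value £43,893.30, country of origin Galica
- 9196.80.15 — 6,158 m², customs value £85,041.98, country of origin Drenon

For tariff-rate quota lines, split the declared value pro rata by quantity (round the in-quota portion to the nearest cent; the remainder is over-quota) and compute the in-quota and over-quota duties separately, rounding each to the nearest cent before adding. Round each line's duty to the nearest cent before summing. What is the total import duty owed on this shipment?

£16,334.80

Line 1 (3116.36.29, Galica, 235 liters, £43,893.30):
Base rate for 3116.36.29 is £4.45/liter.
Duty = 235 × £4.45 = £1,045.75.
Line 2 (9196.80.15, Drenon, 6,158 m², £85,041.98):
Code 9196.80.15 is under a tariff-rate quota (threshold 3,365 m²). In-quota: 3,365 m² at 8%; over-quota: 2,793 m² at 30%.
Pro-rata value split: in-quota = £85,041.98 × 3,365/6,158 = £46,470.65; over-quota = £85,041.98 − £46,470.65 = £38,571.33.
In-quota duty = £46,470.65 × 8% = £3,717.65. Over-quota duty = £38,571.33 × 30% = £11,571.40.
Line duty = £3,717.65 + £11,571.40 = £15,289.05.
Total = £1,045.75 + £15,289.05 = £16,334.80.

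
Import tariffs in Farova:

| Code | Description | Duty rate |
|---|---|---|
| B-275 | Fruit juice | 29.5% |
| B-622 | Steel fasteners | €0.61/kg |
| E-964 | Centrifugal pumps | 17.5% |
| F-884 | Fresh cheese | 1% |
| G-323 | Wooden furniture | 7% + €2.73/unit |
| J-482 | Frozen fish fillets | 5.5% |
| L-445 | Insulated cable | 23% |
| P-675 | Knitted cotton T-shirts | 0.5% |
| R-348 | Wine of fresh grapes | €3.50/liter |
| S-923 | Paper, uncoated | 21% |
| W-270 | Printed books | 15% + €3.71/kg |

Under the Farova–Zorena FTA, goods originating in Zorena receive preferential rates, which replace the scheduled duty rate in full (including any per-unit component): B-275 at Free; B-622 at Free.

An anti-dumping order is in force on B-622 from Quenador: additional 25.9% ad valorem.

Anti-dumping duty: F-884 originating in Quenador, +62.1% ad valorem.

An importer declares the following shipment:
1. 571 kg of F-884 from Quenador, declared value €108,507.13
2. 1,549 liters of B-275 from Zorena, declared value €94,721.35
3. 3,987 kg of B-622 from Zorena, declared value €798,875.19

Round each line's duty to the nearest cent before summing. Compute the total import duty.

€68,468.00

Line 1 (F-884, Quenador, 571 kg, €108,507.13):
Base rate for F-884 is 1%.
Additional duty on F-884 from Quenador: +62.1%. Applied ad valorem rate: 1% + 62.1% = 63.1%.
Duty = €108,507.13 × 63.1% = €68,468.00.
Line 2 (B-275, Zorena, 1,549 liters, €94,721.35):
Base rate for B-275 is 29.5%.
Origin Zorena qualifies under the Farova–Zorena agreement and B-275 is covered: preferential rate Free applies instead.
Duty = €94,721.35 × 0% = €0.00.
Line 3 (B-622, Zorena, 3,987 kg, €798,875.19):
Base rate for B-622 is €0.61/kg.
Origin Zorena qualifies under the Farova–Zorena agreement and B-622 is covered: preferential rate Free applies instead.
The additional-duty order on B-622 targets Quenador, not Zorena; it does not apply.
Duty = €798,875.19 × 0% = €0.00.
Total = €68,468.00 + €0.00 + €0.00 = €68,468.00.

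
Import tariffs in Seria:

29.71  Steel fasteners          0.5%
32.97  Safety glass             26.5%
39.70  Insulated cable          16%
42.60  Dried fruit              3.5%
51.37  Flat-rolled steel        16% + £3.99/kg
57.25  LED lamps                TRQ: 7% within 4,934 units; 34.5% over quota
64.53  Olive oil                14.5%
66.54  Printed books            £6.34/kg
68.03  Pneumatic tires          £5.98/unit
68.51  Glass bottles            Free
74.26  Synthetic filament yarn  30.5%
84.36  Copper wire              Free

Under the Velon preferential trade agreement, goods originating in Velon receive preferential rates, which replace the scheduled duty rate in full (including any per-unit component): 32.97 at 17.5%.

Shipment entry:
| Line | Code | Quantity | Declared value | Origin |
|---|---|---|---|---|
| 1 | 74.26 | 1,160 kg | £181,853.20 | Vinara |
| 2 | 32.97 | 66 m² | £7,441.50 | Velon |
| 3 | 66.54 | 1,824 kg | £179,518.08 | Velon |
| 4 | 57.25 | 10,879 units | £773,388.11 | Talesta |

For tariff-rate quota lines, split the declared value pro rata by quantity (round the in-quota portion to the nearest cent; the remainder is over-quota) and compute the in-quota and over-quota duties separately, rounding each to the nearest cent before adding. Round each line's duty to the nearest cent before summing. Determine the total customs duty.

Line 1 (74.26, Vinara, 1,160 kg, £181,853.20):
Base rate for 74.26 is 30.5%.
Duty = £181,853.20 × 30.5% = £55,465.23.
Line 2 (32.97, Velon, 66 m², £7,441.50):
Base rate for 32.97 is 26.5%.
Origin Velon qualifies under the Seria–Velon agreement and 32.97 is covered: preferential rate 17.5% applies instead.
Duty = £7,441.50 × 17.5% = £1,302.26.
Line 3 (66.54, Velon, 1,824 kg, £179,518.08):
Base rate for 66.54 is £6.34/kg.
Origin Velon is the FTA partner but 66.54 is not on the preference list; base rate stands.
Duty = 1,824 × £6.34 = £11,564.16.
Line 4 (57.25, Talesta, 10,879 units, £773,388.11):
Code 57.25 is under a tariff-rate quota (threshold 4,934 units). In-quota: 4,934 units at 7%; over-quota: 5,945 units at 34.5%.
Pro-rata value split: in-quota = £773,388.11 × 4,934/10,879 = £350,758.06; over-quota = £773,388.11 − £350,758.06 = £422,630.05.
In-quota duty = £350,758.06 × 7% = £24,553.06. Over-quota duty = £422,630.05 × 34.5% = £145,807.37.
Line duty = £24,553.06 + £145,807.37 = £170,360.43.
Total = £55,465.23 + £1,302.26 + £11,564.16 + £170,360.43 = £238,692.08.

£238,692.08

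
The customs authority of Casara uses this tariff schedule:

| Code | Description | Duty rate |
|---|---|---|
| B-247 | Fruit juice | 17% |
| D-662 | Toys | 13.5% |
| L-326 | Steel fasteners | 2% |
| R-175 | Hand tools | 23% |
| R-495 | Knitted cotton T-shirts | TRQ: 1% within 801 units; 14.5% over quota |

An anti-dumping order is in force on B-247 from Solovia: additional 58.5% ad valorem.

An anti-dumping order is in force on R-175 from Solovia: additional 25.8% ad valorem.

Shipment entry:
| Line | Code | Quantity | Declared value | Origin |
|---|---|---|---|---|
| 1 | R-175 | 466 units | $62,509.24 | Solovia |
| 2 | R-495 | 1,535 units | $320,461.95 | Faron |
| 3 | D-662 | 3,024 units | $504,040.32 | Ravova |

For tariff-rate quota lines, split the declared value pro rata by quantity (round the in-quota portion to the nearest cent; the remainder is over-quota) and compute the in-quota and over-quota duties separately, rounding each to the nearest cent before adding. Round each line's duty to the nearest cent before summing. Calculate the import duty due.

$122,441.59

Line 1 (R-175, Solovia, 466 units, $62,509.24):
Base rate for R-175 is 23%.
Additional duty on R-175 from Solovia: +25.8%. Applied ad valorem rate: 23% + 25.8% = 48.8%.
Duty = $62,509.24 × 48.8% = $30,504.51.
Line 2 (R-495, Faron, 1,535 units, $320,461.95):
Code R-495 is under a tariff-rate quota (threshold 801 units). In-quota: 801 units at 1%; over-quota: 734 units at 14.5%.
Pro-rata value split: in-quota = $320,461.95 × 801/1,535 = $167,224.77; over-quota = $320,461.95 − $167,224.77 = $153,237.18.
In-quota duty = $167,224.77 × 1% = $1,672.25. Over-quota duty = $153,237.18 × 14.5% = $22,219.39.
Line duty = $1,672.25 + $22,219.39 = $23,891.64.
Line 3 (D-662, Ravova, 3,024 units, $504,040.32):
Base rate for D-662 is 13.5%.
Duty = $504,040.32 × 13.5% = $68,045.44.
Total = $30,504.51 + $23,891.64 + $68,045.44 = $122,441.59.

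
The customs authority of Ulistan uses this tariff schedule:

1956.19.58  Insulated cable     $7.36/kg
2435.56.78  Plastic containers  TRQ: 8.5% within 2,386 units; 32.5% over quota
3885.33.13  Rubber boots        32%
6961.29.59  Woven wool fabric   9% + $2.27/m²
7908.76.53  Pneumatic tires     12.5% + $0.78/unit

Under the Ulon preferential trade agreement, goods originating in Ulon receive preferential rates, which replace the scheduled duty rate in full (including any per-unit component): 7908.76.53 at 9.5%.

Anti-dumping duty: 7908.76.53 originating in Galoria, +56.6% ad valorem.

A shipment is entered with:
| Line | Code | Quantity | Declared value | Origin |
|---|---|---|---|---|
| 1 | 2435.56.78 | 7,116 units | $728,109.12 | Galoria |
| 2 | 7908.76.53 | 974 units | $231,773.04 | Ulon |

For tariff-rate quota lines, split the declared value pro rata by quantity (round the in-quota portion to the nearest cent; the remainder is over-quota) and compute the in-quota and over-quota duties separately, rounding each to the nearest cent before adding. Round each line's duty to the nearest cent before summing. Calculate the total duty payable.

$200,061.38

Line 1 (2435.56.78, Galoria, 7,116 units, $728,109.12):
Code 2435.56.78 is under a tariff-rate quota (threshold 2,386 units). In-quota: 2,386 units at 8.5%; over-quota: 4,730 units at 32.5%.
Pro-rata value split: in-quota = $728,109.12 × 2,386/7,116 = $244,135.52; over-quota = $728,109.12 − $244,135.52 = $483,973.60.
In-quota duty = $244,135.52 × 8.5% = $20,751.52. Over-quota duty = $483,973.60 × 32.5% = $157,291.42.
Line duty = $20,751.52 + $157,291.42 = $178,042.94.
Line 2 (7908.76.53, Ulon, 974 units, $231,773.04):
Base rate for 7908.76.53 is 12.5% + $0.78/unit.
Origin Ulon qualifies under the Ulistan–Ulon agreement and 7908.76.53 is covered: preferential rate 9.5% applies instead.
The additional-duty order on 7908.76.53 targets Galoria, not Ulon; it does not apply.
Duty = $231,773.04 × 9.5% = $22,018.44.
Total = $178,042.94 + $22,018.44 = $200,061.38.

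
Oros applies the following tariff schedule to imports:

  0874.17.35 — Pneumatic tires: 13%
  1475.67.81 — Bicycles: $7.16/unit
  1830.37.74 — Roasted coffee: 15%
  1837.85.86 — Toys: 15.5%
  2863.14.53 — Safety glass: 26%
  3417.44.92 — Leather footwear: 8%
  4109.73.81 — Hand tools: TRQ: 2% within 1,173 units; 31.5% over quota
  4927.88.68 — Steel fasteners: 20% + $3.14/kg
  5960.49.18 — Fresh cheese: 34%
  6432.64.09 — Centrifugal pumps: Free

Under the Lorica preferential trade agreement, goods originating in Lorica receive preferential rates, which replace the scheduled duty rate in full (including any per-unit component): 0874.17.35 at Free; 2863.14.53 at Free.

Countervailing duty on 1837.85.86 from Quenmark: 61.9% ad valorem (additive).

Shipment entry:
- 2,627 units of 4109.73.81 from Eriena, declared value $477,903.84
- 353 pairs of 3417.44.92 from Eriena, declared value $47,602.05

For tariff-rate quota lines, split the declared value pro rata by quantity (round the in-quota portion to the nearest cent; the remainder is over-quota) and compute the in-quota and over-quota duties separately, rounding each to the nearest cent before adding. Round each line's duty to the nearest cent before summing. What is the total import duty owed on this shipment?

Line 1 (4109.73.81, Eriena, 2,627 units, $477,903.84):
Code 4109.73.81 is under a tariff-rate quota (threshold 1,173 units). In-quota: 1,173 units at 2%; over-quota: 1,454 units at 31.5%.
Pro-rata value split: in-quota = $477,903.84 × 1,173/2,627 = $213,392.16; over-quota = $477,903.84 − $213,392.16 = $264,511.68.
In-quota duty = $213,392.16 × 2% = $4,267.84. Over-quota duty = $264,511.68 × 31.5% = $83,321.18.
Line duty = $4,267.84 + $83,321.18 = $87,589.02.
Line 2 (3417.44.92, Eriena, 353 pairs, $47,602.05):
Base rate for 3417.44.92 is 8%.
Duty = $47,602.05 × 8% = $3,808.16.
Total = $87,589.02 + $3,808.16 = $91,397.18.

$91,397.18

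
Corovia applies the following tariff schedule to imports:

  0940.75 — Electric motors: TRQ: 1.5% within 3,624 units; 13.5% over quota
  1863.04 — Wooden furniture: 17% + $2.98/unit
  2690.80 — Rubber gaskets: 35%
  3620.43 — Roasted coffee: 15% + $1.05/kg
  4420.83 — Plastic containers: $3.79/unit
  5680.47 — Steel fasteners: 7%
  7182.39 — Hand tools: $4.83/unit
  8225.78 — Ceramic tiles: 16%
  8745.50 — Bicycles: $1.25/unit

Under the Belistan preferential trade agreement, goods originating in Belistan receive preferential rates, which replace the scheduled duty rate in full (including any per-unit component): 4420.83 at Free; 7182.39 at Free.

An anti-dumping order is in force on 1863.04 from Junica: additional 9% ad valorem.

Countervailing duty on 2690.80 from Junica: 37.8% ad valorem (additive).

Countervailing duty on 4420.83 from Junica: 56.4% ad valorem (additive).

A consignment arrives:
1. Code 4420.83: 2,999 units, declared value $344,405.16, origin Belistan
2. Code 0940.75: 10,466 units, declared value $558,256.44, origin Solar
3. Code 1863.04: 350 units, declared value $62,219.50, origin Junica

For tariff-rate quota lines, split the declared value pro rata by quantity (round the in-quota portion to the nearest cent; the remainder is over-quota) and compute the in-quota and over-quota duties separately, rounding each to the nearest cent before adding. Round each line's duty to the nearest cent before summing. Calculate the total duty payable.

Line 1 (4420.83, Belistan, 2,999 units, $344,405.16):
Base rate for 4420.83 is $3.79/unit.
Origin Belistan qualifies under the Corovia–Belistan agreement and 4420.83 is covered: preferential rate Free applies instead.
The additional-duty order on 4420.83 targets Junica, not Belistan; it does not apply.
Duty = $344,405.16 × 0% = $0.00.
Line 2 (0940.75, Solar, 10,466 units, $558,256.44):
Code 0940.75 is under a tariff-rate quota (threshold 3,624 units). In-quota: 3,624 units at 1.5%; over-quota: 6,842 units at 13.5%.
Pro-rata value split: in-quota = $558,256.44 × 3,624/10,466 = $193,304.16; over-quota = $558,256.44 − $193,304.16 = $364,952.28.
In-quota duty = $193,304.16 × 1.5% = $2,899.56. Over-quota duty = $364,952.28 × 13.5% = $49,268.56.
Line duty = $2,899.56 + $49,268.56 = $52,168.12.
Line 3 (1863.04, Junica, 350 units, $62,219.50):
Base rate for 1863.04 is 17% + $2.98/unit.
Additional duty on 1863.04 from Junica: +9%. Applied ad valorem rate: 17% + 9% = 26%.
Duty = $62,219.50 × 26% + 350 × $2.98 = $17,220.07.
Total = $0.00 + $52,168.12 + $17,220.07 = $69,388.19.

$69,388.19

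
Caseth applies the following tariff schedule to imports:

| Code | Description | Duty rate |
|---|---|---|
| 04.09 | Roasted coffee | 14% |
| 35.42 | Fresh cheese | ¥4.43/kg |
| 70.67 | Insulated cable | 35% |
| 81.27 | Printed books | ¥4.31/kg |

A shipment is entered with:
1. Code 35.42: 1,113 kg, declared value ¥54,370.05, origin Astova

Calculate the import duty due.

Line 1 (35.42, Astova, 1,113 kg, ¥54,370.05):
Base rate for 35.42 is ¥4.43/kg.
Duty = 1,113 × ¥4.43 = ¥4,930.59.

¥4,930.59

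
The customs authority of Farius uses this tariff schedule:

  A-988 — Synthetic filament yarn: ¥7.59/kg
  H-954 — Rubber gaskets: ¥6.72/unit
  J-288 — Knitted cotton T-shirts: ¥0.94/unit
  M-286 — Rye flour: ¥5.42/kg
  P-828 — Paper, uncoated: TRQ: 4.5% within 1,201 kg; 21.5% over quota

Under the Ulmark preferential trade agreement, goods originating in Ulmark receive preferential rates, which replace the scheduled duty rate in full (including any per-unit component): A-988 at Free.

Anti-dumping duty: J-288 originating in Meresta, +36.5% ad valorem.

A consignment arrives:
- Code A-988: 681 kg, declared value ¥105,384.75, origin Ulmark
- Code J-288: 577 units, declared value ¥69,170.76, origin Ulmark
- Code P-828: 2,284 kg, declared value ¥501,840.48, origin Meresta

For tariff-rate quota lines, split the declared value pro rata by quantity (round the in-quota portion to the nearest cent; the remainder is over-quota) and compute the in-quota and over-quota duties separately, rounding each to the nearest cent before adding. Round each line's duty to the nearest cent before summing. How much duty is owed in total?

¥63,577.85

Line 1 (A-988, Ulmark, 681 kg, ¥105,384.75):
Base rate for A-988 is ¥7.59/kg.
Origin Ulmark qualifies under the Farius–Ulmark agreement and A-988 is covered: preferential rate Free applies instead.
Duty = ¥105,384.75 × 0% = ¥0.00.
Line 2 (J-288, Ulmark, 577 units, ¥69,170.76):
Base rate for J-288 is ¥0.94/unit.
Origin Ulmark is the FTA partner but J-288 is not on the preference list; base rate stands.
The additional-duty order on J-288 targets Meresta, not Ulmark; it does not apply.
Duty = 577 × ¥0.94 = ¥542.38.
Line 3 (P-828, Meresta, 2,284 kg, ¥501,840.48):
Code P-828 is under a tariff-rate quota (threshold 1,201 kg). In-quota: 1,201 kg at 4.5%; over-quota: 1,083 kg at 21.5%.
Pro-rata value split: in-quota = ¥501,840.48 × 1,201/2,284 = ¥263,883.72; over-quota = ¥501,840.48 − ¥263,883.72 = ¥237,956.76.
In-quota duty = ¥263,883.72 × 4.5% = ¥11,874.77. Over-quota duty = ¥237,956.76 × 21.5% = ¥51,160.70.
Line duty = ¥11,874.77 + ¥51,160.70 = ¥63,035.47.
Total = ¥0.00 + ¥542.38 + ¥63,035.47 = ¥63,577.85.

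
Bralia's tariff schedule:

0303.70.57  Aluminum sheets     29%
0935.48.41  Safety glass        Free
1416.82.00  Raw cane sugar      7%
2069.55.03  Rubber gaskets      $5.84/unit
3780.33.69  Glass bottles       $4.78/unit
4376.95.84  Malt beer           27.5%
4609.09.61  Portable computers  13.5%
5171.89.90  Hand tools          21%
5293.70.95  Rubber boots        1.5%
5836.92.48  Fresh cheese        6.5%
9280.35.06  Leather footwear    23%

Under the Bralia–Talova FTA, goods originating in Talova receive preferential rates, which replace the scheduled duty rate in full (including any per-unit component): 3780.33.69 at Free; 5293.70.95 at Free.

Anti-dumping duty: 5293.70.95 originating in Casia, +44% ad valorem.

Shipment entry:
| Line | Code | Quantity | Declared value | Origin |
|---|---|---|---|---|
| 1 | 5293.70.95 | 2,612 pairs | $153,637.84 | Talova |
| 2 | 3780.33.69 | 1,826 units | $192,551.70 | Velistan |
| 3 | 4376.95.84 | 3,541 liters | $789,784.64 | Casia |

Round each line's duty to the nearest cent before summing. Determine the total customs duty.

$225,919.06

Line 1 (5293.70.95, Talova, 2,612 pairs, $153,637.84):
Base rate for 5293.70.95 is 1.5%.
Origin Talova qualifies under the Bralia–Talova agreement and 5293.70.95 is covered: preferential rate Free applies instead.
The additional-duty order on 5293.70.95 targets Casia, not Talova; it does not apply.
Duty = $153,637.84 × 0% = $0.00.
Line 2 (3780.33.69, Velistan, 1,826 units, $192,551.70):
Base rate for 3780.33.69 is $4.78/unit.
3780.33.69 has an FTA preferential rate, but origin Velistan is not Talova; base rate stands.
Duty = 1,826 × $4.78 = $8,728.28.
Line 3 (4376.95.84, Casia, 3,541 liters, $789,784.64):
Base rate for 4376.95.84 is 27.5%.
Duty = $789,784.64 × 27.5% = $217,190.78.
Total = $0.00 + $8,728.28 + $217,190.78 = $225,919.06.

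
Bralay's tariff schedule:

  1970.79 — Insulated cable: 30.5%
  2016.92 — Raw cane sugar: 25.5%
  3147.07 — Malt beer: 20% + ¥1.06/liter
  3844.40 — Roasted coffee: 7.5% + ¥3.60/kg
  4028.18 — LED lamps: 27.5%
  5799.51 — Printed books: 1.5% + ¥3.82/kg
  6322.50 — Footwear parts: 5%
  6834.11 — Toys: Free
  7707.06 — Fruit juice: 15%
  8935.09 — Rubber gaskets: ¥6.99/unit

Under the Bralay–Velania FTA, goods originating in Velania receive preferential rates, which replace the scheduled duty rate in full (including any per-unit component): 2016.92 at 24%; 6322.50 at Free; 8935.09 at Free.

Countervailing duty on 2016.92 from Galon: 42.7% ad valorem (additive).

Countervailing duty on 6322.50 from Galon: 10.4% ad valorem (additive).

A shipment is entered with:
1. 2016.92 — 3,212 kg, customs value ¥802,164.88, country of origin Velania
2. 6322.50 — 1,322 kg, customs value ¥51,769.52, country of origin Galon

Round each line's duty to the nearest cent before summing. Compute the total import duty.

Line 1 (2016.92, Velania, 3,212 kg, ¥802,164.88):
Base rate for 2016.92 is 25.5%.
Origin Velania qualifies under the Bralay–Velania agreement and 2016.92 is covered: preferential rate 24% applies instead.
The additional-duty order on 2016.92 targets Galon, not Velania; it does not apply.
Duty = ¥802,164.88 × 24% = ¥192,519.57.
Line 2 (6322.50, Galon, 1,322 kg, ¥51,769.52):
Base rate for 6322.50 is 5%.
6322.50 has an FTA preferential rate, but origin Galon is not Velania; base rate stands.
Additional duty on 6322.50 from Galon: +10.4%. Applied ad valorem rate: 5% + 10.4% = 15.4%.
Duty = ¥51,769.52 × 15.4% = ¥7,972.51.
Total = ¥192,519.57 + ¥7,972.51 = ¥200,492.08.

¥200,492.08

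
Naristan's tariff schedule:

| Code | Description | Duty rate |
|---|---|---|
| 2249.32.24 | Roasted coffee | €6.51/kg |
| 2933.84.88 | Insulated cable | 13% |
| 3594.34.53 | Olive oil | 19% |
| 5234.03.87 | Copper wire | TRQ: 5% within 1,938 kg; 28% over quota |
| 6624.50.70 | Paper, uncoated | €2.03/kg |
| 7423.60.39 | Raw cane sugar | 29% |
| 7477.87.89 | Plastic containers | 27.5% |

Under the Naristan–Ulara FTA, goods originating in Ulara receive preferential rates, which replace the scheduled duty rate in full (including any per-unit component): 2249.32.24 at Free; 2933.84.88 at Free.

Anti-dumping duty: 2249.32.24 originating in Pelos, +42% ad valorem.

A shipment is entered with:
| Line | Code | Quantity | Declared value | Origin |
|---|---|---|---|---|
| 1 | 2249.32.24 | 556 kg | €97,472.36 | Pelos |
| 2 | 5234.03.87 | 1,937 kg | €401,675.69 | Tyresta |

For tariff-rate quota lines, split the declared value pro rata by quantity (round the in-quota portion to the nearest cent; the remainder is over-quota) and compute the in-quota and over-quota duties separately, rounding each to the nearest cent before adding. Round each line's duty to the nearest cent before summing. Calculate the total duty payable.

€64,641.73

Line 1 (2249.32.24, Pelos, 556 kg, €97,472.36):
Base rate for 2249.32.24 is €6.51/kg.
2249.32.24 has an FTA preferential rate, but origin Pelos is not Ulara; base rate stands.
Additional duty on 2249.32.24 from Pelos: +42% ad valorem. Applied ad valorem rate = 42%.
Duty = €97,472.36 × 42% + 556 × €6.51 = €44,557.95.
Line 2 (5234.03.87, Tyresta, 1,937 kg, €401,675.69):
Code 5234.03.87 is under a tariff-rate quota (threshold 1,938 kg). Quantity 1,937 kg is within the quota, so the in-quota rate 5% applies to the full value.
Duty = €401,675.69 × 5% = €20,083.78.
Total = €44,557.95 + €20,083.78 = €64,641.73.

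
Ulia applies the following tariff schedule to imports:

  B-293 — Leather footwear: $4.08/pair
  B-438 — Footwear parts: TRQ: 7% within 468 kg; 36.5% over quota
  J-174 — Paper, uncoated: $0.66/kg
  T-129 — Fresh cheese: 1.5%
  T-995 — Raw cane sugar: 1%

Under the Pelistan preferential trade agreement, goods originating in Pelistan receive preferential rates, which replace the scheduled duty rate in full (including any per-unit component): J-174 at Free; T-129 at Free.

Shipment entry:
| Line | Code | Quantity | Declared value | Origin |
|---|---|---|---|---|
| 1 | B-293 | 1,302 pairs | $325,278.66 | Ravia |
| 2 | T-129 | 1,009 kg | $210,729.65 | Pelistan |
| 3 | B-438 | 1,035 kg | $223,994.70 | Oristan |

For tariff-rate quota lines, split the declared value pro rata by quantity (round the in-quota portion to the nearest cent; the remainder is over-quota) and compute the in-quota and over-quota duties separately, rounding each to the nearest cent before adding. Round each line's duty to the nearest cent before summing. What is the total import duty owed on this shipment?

Line 1 (B-293, Ravia, 1,302 pairs, $325,278.66):
Base rate for B-293 is $4.08/pair.
Duty = 1,302 × $4.08 = $5,312.16.
Line 2 (T-129, Pelistan, 1,009 kg, $210,729.65):
Base rate for T-129 is 1.5%.
Origin Pelistan qualifies under the Ulia–Pelistan agreement and T-129 is covered: preferential rate Free applies instead.
Duty = $210,729.65 × 0% = $0.00.
Line 3 (B-438, Oristan, 1,035 kg, $223,994.70):
Code B-438 is under a tariff-rate quota (threshold 468 kg). In-quota: 468 kg at 7%; over-quota: 567 kg at 36.5%.
Pro-rata value split: in-quota = $223,994.70 × 468/1,035 = $101,284.56; over-quota = $223,994.70 − $101,284.56 = $122,710.14.
In-quota duty = $101,284.56 × 7% = $7,089.92. Over-quota duty = $122,710.14 × 36.5% = $44,789.20.
Line duty = $7,089.92 + $44,789.20 = $51,879.12.
Total = $5,312.16 + $0.00 + $51,879.12 = $57,191.28.

$57,191.28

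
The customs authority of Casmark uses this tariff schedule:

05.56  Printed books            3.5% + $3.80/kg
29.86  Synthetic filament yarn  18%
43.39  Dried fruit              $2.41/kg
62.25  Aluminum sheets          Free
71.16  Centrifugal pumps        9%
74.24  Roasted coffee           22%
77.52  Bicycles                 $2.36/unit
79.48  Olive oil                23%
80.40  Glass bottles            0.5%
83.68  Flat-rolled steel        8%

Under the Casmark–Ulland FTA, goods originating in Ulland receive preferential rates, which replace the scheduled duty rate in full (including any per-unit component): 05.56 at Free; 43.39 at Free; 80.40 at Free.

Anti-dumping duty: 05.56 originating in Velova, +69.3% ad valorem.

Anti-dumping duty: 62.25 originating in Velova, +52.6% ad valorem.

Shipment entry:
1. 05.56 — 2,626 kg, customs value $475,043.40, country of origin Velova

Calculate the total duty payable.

$355,810.40

Line 1 (05.56, Velova, 2,626 kg, $475,043.40):
Base rate for 05.56 is 3.5% + $3.80/kg.
05.56 has an FTA preferential rate, but origin Velova is not Ulland; base rate stands.
Additional duty on 05.56 from Velova: +69.3%. Applied ad valorem rate: 3.5% + 69.3% = 72.8%.
Duty = $475,043.40 × 72.8% + 2,626 × $3.80 = $355,810.40.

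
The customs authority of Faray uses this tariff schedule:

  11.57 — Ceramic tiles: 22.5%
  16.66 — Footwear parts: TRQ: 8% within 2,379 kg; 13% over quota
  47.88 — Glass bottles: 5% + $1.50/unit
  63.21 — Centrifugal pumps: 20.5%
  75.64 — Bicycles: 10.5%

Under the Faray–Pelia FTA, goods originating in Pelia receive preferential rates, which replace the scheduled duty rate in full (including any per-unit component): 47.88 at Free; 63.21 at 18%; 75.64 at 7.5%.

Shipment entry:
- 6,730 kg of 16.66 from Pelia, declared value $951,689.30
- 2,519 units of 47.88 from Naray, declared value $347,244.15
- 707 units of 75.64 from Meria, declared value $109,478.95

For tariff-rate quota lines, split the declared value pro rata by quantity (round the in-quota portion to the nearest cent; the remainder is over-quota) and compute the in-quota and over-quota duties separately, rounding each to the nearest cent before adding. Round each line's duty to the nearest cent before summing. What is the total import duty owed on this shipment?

Line 1 (16.66, Pelia, 6,730 kg, $951,689.30):
Code 16.66 is under a tariff-rate quota (threshold 2,379 kg). In-quota: 2,379 kg at 8%; over-quota: 4,351 kg at 13%.
Pro-rata value split: in-quota = $951,689.30 × 2,379/6,730 = $336,414.39; over-quota = $951,689.30 − $336,414.39 = $615,274.91.
In-quota duty = $336,414.39 × 8% = $26,913.15. Over-quota duty = $615,274.91 × 13% = $79,985.74.
Line duty = $26,913.15 + $79,985.74 = $106,898.89.
Line 2 (47.88, Naray, 2,519 units, $347,244.15):
Base rate for 47.88 is 5% + $1.50/unit.
47.88 has an FTA preferential rate, but origin Naray is not Pelia; base rate stands.
Duty = $347,244.15 × 5% + 2,519 × $1.50 = $21,140.71.
Line 3 (75.64, Meria, 707 units, $109,478.95):
Base rate for 75.64 is 10.5%.
75.64 has an FTA preferential rate, but origin Meria is not Pelia; base rate stands.
Duty = $109,478.95 × 10.5% = $11,495.29.
Total = $106,898.89 + $21,140.71 + $11,495.29 = $139,534.89.

$139,534.89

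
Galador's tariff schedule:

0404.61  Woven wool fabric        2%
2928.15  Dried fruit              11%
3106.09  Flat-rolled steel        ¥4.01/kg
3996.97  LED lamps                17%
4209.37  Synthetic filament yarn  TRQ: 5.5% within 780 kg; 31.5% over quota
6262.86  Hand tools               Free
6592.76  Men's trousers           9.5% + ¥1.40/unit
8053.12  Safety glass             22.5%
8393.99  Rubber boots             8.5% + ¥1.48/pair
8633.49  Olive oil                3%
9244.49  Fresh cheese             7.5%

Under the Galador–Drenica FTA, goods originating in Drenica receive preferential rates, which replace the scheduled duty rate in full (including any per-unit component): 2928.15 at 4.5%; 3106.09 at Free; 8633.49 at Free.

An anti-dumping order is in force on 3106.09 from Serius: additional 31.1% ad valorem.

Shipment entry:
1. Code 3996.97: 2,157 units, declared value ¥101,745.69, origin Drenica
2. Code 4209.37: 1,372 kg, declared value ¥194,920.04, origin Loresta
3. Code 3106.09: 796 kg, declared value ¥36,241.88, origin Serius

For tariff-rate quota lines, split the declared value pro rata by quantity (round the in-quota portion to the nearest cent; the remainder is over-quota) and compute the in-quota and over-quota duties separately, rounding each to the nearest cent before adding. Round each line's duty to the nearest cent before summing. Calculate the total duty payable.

Line 1 (3996.97, Drenica, 2,157 units, ¥101,745.69):
Base rate for 3996.97 is 17%.
Origin Drenica is the FTA partner but 3996.97 is not on the preference list; base rate stands.
Duty = ¥101,745.69 × 17% = ¥17,296.77.
Line 2 (4209.37, Loresta, 1,372 kg, ¥194,920.04):
Code 4209.37 is under a tariff-rate quota (threshold 780 kg). In-quota: 780 kg at 5.5%; over-quota: 592 kg at 31.5%.
Pro-rata value split: in-quota = ¥194,920.04 × 780/1,372 = ¥110,814.60; over-quota = ¥194,920.04 − ¥110,814.60 = ¥84,105.44.
In-quota duty = ¥110,814.60 × 5.5% = ¥6,094.80. Over-quota duty = ¥84,105.44 × 31.5% = ¥26,493.21.
Line duty = ¥6,094.80 + ¥26,493.21 = ¥32,588.01.
Line 3 (3106.09, Serius, 796 kg, ¥36,241.88):
Base rate for 3106.09 is ¥4.01/kg.
3106.09 has an FTA preferential rate, but origin Serius is not Drenica; base rate stands.
Additional duty on 3106.09 from Serius: +31.1% ad valorem. Applied ad valorem rate = 31.1%.
Duty = ¥36,241.88 × 31.1% + 796 × ¥4.01 = ¥14,463.18.
Total = ¥17,296.77 + ¥32,588.01 + ¥14,463.18 = ¥64,347.96.

¥64,347.96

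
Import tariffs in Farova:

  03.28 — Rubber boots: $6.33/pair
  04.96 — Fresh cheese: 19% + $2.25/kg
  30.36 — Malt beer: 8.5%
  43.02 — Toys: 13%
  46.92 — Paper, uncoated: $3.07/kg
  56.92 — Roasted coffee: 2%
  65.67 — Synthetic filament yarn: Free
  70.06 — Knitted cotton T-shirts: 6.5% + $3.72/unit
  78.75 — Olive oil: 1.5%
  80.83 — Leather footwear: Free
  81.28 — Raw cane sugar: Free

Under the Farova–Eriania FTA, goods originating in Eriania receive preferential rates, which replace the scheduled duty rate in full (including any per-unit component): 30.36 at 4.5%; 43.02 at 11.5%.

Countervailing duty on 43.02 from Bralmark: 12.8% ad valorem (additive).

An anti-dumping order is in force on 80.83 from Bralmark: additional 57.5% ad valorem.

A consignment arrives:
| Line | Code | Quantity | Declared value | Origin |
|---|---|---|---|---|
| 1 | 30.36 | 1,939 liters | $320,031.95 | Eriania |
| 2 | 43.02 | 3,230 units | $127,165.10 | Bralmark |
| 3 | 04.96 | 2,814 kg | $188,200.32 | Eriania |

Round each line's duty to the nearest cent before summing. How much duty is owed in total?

Line 1 (30.36, Eriania, 1,939 liters, $320,031.95):
Base rate for 30.36 is 8.5%.
Origin Eriania qualifies under the Farova–Eriania agreement and 30.36 is covered: preferential rate 4.5% applies instead.
Duty = $320,031.95 × 4.5% = $14,401.44.
Line 2 (43.02, Bralmark, 3,230 units, $127,165.10):
Base rate for 43.02 is 13%.
43.02 has an FTA preferential rate, but origin Bralmark is not Eriania; base rate stands.
Additional duty on 43.02 from Bralmark: +12.8%. Applied ad valorem rate: 13% + 12.8% = 25.8%.
Duty = $127,165.10 × 25.8% = $32,808.60.
Line 3 (04.96, Eriania, 2,814 kg, $188,200.32):
Base rate for 04.96 is 19% + $2.25/kg.
Origin Eriania is the FTA partner but 04.96 is not on the preference list; base rate stands.
Duty = $188,200.32 × 19% + 2,814 × $2.25 = $42,089.56.
Total = $14,401.44 + $32,808.60 + $42,089.56 = $89,299.60.

$89,299.60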